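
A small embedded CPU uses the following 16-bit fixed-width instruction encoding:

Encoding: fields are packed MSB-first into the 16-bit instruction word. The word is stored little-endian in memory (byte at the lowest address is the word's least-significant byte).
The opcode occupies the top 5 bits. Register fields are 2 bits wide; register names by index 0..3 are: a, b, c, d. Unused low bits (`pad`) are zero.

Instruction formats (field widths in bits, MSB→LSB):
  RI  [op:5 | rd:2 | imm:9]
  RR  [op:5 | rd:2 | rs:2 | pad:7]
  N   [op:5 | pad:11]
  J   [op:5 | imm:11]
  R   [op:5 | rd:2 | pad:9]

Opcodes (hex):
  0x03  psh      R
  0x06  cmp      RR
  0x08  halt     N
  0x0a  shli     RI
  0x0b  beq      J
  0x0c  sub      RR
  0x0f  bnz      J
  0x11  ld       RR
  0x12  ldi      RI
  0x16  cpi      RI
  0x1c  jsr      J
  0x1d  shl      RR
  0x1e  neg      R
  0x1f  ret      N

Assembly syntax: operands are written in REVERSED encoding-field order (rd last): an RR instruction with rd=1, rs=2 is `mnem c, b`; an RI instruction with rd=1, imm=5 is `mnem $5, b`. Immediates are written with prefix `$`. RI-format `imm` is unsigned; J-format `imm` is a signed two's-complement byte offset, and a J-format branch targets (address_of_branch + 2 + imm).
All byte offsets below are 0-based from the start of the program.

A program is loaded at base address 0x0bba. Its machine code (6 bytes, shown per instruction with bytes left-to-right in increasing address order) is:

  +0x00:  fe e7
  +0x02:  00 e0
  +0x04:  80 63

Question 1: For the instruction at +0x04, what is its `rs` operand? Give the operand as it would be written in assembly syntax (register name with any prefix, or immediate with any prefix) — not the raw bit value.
d

[04] 80 63 → 0x6380
  op=0x6380>>11=0xc ⇒ sub (RR)
  rd: (w>>9)&0x3=0x1 → b
  rs: (w>>7)&0x3=0x3 → d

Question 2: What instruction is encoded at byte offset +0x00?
jsr $-2

[00] fe e7 → 0xe7fe
  opcode bits[15:11]=0x1c: jsr/J
  [10:0] imm=2046 (s11→-2) = $-2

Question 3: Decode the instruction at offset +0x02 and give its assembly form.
jsr $0

[02] 00 e0 → 0xe000
  opcode bits[15:11]=0x1c: jsr/J
  imm: (w>>0)&0x7ff=0x0 → $0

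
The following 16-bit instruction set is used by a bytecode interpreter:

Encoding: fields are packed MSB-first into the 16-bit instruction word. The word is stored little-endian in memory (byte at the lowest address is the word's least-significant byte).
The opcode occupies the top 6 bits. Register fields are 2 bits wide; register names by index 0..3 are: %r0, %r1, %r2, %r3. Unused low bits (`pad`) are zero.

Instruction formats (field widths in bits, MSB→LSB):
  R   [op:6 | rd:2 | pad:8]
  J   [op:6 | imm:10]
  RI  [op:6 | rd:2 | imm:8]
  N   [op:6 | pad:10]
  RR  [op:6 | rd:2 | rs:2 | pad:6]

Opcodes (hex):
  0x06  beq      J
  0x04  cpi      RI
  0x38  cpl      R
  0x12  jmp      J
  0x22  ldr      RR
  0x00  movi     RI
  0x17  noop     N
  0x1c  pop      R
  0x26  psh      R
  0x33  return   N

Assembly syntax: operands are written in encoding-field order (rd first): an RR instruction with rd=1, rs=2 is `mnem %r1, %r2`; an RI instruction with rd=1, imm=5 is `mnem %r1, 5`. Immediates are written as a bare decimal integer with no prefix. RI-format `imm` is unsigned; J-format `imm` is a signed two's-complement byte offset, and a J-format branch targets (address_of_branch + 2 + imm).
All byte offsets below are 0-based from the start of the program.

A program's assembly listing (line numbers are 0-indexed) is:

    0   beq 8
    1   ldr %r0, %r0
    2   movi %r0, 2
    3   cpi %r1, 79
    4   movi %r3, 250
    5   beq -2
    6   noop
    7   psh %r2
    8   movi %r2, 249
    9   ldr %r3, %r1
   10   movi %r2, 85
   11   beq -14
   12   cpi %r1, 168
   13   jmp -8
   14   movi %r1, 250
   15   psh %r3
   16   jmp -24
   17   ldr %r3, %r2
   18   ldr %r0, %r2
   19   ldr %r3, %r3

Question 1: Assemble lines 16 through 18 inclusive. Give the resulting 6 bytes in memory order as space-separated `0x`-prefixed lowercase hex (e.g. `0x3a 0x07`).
L16: jmp op=0x12:6|imm=-24:10 ⇒ 0x4be8 ⇒ little e8 4b
L17: ldr op=0x22:6|rd=3:2|rs=2:2|pad=0:6 ⇒ 0x8b80 ⇒ little 80 8b
L18: ldr op=0x22:6|rd=0:2|rs=2:2|pad=0:6 ⇒ 0x8880 ⇒ little 80 88

0xe8 0x4b 0x80 0x8b 0x80 0x88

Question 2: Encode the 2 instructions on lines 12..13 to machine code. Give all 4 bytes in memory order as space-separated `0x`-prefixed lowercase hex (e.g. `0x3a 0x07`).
L12: cpi op=0x4:6|rd=1:2|imm=168:8 ⇒ 0x11a8 ⇒ little a8 11
L13: jmp op=0x12:6|imm=-8:10 ⇒ 0x4bf8 ⇒ little f8 4b

0xa8 0x11 0xf8 0x4b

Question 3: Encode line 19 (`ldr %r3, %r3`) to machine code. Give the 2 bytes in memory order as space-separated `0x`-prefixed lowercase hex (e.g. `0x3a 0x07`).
19. ldr fields op=0x22:6|rd=3:2|rs=3:2|pad=0:6 → word 8bc0h → c0 8b

0xc0 0x8b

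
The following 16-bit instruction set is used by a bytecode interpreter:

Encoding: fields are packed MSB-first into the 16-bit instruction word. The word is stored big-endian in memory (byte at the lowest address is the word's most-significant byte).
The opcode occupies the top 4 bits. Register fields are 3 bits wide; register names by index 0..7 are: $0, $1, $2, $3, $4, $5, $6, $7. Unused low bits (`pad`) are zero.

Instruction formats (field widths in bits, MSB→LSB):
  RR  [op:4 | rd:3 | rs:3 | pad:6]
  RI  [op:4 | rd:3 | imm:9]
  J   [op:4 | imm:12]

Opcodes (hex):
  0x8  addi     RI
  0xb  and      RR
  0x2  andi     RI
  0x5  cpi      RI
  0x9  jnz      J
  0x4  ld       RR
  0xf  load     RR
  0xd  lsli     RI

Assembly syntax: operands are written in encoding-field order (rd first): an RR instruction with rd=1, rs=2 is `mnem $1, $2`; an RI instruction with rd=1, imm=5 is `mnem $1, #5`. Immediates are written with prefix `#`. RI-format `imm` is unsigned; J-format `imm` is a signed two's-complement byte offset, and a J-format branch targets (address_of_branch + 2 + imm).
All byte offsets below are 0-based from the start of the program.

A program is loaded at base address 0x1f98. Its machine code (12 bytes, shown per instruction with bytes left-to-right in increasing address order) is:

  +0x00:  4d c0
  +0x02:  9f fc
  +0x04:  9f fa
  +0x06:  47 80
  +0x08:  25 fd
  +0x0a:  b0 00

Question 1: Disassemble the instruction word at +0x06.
@+06  big-endian(47 80) = 0x4780
  op=0x4780>>12=0x4 ⇒ ld (RR)
  [11:9] rd=3 = $3
  [8:6] rs=6 = $6

ld $3, $6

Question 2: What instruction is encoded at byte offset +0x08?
off 0x08: read 25 fd as big → 0x25fd
  top 4b → 0x2 → andi [RI]
  [11:9] rd=2 = $2
  [8:0] imm=509 = #509

andi $2, #509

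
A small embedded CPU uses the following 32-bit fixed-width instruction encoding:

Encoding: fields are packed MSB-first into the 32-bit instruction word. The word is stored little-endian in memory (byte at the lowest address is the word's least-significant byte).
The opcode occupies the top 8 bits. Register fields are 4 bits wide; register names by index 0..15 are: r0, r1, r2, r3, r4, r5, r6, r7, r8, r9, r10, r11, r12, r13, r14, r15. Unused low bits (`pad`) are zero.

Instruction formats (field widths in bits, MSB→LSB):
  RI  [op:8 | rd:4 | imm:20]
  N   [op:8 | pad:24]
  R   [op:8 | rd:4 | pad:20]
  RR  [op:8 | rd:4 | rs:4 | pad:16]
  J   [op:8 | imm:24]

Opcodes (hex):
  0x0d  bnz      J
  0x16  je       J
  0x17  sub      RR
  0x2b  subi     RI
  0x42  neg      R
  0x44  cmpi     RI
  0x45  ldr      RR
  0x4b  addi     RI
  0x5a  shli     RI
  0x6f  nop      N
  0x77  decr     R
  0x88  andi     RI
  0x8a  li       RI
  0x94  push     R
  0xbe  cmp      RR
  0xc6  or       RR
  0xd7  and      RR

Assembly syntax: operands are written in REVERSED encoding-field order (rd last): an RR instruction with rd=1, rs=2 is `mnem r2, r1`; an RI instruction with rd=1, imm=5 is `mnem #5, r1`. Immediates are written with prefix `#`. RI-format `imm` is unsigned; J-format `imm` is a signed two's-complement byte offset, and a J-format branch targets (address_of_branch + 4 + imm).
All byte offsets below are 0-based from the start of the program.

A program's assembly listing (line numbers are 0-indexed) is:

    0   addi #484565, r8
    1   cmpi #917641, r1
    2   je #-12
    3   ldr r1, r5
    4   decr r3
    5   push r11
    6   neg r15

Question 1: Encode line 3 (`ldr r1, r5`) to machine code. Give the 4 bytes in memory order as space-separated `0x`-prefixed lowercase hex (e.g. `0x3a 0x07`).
0x00 0x00 0x51 0x45

L3: ldr op=0x45:8|rd=5:4|rs=1:4|pad=0:16 ⇒ 0x45510000 ⇒ little 00 00 51 45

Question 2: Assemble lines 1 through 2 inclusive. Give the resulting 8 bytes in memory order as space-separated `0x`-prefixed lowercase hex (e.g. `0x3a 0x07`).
L1: cmpi op=0x44:8|rd=1:4|imm=917641:20 ⇒ 0x441e0089 ⇒ little 89 00 1e 44
L2: je op=0x16:8|imm=-12:24 ⇒ 0x16fffff4 ⇒ little f4 ff ff 16

0x89 0x00 0x1e 0x44 0xf4 0xff 0xff 0x16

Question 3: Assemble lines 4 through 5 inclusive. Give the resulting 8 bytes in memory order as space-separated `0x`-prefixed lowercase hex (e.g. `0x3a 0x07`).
0x00 0x00 0x30 0x77 0x00 0x00 0xb0 0x94

line 4 (decr): pack op=0x77:8|rd=3:4|pad=0:20 = 0x77300000; little→ 00 00 30 77
line 5 (push): pack op=0x94:8|rd=11:4|pad=0:20 = 0x94b00000; little→ 00 00 b0 94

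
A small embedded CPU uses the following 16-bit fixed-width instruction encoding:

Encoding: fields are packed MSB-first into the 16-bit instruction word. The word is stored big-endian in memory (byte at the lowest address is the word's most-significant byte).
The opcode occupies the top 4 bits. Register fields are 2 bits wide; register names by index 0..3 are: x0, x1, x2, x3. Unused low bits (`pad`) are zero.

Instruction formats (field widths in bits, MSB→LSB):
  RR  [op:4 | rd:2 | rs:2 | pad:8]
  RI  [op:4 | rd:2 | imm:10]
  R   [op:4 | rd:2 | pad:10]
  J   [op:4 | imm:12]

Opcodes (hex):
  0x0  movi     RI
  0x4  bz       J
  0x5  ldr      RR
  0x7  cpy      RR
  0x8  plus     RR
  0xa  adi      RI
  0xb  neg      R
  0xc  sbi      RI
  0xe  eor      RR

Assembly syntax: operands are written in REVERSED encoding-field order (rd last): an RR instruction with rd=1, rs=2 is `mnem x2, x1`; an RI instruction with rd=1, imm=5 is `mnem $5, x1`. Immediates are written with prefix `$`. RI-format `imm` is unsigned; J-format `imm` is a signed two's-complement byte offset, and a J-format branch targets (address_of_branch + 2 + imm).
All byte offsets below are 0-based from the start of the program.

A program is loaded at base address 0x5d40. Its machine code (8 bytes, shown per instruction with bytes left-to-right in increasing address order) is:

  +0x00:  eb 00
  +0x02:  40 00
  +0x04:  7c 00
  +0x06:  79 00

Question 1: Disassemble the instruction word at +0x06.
cpy x1, x2

off 0x06: read 79 00 as big → 0x7900
  top 4b → 0x7 → cpy [RR]
  rd@[11:10]=0x2 ⇒ x2
  rs@[9:8]=0x1 ⇒ x1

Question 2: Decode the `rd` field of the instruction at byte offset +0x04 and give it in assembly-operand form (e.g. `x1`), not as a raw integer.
x3

+0x04: 7c 00 ⇒ word 0x7c00 (big)
  op=0x7c00>>12=0x7 ⇒ cpy (RR)
  rd@[11:10]=0x3 ⇒ x3
  rs@[9:8]=0x0 ⇒ x0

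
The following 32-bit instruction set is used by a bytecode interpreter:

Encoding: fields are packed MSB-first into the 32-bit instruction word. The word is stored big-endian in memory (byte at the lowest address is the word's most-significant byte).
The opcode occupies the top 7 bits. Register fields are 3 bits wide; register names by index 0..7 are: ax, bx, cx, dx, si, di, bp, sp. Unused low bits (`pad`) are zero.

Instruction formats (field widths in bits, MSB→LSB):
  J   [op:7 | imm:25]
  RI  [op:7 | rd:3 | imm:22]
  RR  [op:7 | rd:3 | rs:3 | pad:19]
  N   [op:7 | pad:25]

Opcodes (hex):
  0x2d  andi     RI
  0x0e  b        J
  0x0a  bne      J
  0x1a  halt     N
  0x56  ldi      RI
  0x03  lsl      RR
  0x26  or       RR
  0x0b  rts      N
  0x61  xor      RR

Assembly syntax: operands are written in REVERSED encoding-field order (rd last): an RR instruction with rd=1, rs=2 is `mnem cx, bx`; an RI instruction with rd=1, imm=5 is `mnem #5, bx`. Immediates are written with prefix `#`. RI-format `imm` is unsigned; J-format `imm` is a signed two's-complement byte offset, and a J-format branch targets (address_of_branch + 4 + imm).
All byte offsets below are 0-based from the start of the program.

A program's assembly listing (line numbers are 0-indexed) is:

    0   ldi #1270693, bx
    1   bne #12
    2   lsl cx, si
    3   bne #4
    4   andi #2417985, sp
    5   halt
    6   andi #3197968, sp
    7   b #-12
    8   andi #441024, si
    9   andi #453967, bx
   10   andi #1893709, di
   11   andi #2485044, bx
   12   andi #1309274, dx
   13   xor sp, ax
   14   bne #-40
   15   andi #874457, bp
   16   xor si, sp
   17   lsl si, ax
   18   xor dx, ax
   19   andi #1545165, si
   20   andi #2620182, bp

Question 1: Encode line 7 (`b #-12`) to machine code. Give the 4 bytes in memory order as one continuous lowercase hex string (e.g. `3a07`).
1dfffff4

7. b fields op=0xe:7|imm=-12:25 → word 1dfffff4h → 1d ff ff f4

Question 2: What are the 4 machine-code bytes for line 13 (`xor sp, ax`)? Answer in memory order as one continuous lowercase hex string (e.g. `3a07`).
c2380000

line 13 (xor): pack op=0x61:7|rd=0:3|rs=7:3|pad=0:19 = 0xc2380000; big→ c2 38 00 00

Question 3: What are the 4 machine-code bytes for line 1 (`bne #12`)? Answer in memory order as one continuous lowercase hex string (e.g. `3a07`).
L1: bne op=0xa:7|imm=12:25 ⇒ 0x1400000c ⇒ big 14 00 00 0c

1400000c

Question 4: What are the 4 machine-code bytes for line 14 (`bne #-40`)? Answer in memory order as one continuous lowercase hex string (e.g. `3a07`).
15ffffd8

14. bne fields op=0xa:7|imm=-40:25 → word 15ffffd8h → 15 ff ff d8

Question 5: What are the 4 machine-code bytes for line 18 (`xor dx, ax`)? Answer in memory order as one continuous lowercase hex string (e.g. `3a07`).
18. xor fields op=0x61:7|rd=0:3|rs=3:3|pad=0:19 → word c2180000h → c2 18 00 00

c2180000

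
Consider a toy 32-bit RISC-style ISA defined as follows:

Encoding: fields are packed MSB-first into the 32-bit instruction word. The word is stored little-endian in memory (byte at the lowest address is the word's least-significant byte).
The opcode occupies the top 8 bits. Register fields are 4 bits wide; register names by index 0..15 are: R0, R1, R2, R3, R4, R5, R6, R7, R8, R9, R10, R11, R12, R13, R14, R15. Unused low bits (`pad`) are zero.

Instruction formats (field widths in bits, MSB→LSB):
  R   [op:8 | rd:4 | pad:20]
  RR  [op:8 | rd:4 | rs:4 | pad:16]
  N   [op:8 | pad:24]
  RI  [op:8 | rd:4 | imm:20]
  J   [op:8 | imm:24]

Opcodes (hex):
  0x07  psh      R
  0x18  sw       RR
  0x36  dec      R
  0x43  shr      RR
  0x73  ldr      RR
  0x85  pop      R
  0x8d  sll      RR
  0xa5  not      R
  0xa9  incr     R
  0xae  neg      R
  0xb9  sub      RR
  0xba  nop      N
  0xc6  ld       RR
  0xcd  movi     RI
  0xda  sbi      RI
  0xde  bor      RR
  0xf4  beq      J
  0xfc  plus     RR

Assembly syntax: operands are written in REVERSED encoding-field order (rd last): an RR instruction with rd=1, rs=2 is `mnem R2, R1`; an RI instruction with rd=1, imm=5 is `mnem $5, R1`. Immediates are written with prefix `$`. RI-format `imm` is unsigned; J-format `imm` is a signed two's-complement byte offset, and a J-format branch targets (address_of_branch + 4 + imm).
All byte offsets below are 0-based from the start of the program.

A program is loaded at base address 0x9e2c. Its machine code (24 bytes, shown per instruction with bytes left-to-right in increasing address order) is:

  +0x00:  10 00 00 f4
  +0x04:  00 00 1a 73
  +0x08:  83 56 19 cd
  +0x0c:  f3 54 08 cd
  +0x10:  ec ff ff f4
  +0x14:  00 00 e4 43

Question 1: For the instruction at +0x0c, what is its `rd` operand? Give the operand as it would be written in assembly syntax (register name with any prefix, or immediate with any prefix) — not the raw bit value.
[0c] f3 54 08 cd → 0xcd0854f3
  opcode bits[31:24]=0xcd: movi/RI
  [23:20] rd=0 = R0
  [19:0] imm=546035 = $546035

R0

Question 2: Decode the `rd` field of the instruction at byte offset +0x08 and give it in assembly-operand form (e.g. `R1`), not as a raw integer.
R1

+0x08: 83 56 19 cd ⇒ word 0xcd195683 (little)
  opcode bits[31:24]=0xcd: movi/RI
  rd@[23:20]=0x1 ⇒ R1
  imm@[19:0]=0x95683 ⇒ $611971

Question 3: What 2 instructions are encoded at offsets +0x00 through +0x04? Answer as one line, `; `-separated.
[00] 10 00 00 f4 → 0xf4000010
  op=0xf4000010>>24=0xf4 ⇒ beq (J)
  [23:0] imm=16 = $16
[04] 00 00 1a 73 → 0x731a0000
  op=0x731a0000>>24=0x73 ⇒ ldr (RR)
  [23:20] rd=1 = R1
  [19:16] rs=10 = R10

beq $16; ldr R10, R1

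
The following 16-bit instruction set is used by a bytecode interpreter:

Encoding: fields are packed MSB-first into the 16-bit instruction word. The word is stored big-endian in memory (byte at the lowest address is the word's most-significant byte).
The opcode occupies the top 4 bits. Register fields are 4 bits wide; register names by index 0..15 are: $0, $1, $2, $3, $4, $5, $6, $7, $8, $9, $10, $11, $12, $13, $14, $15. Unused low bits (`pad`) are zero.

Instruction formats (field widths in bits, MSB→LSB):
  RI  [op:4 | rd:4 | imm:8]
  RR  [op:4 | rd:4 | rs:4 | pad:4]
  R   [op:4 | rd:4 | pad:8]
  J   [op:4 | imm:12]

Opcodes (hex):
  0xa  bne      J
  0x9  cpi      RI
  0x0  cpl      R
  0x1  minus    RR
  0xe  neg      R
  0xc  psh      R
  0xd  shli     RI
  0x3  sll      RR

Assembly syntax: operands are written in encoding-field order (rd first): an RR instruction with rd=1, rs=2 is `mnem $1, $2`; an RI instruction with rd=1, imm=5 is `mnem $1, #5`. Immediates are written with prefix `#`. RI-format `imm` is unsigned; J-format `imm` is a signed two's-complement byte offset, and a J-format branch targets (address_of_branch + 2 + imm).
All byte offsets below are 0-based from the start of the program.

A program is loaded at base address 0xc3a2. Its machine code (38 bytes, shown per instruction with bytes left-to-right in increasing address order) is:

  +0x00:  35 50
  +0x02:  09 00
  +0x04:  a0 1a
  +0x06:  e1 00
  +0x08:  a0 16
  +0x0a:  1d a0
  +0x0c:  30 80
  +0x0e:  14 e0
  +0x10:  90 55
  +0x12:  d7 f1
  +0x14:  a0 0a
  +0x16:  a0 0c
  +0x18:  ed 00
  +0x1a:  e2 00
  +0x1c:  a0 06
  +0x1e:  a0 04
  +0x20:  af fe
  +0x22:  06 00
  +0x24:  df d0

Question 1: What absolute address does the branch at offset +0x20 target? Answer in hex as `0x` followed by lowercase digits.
0xc3c2

@+20  big-endian(af fe) = 0xaffe
  op=0xaffe>>12=0xa ⇒ bne (J)
  imm: (w>>0)&0xfff=0xffe (s12→-2) → #-2
  target = base 0xc3a2 + off 0x20 + 2 + imm -2 = 0xc3c2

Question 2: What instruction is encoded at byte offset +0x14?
off 0x14: read a0 0a as big → 0xa00a
  top 4b → 0xa → bne [J]
  [11:0] imm=10 = #10

bne #10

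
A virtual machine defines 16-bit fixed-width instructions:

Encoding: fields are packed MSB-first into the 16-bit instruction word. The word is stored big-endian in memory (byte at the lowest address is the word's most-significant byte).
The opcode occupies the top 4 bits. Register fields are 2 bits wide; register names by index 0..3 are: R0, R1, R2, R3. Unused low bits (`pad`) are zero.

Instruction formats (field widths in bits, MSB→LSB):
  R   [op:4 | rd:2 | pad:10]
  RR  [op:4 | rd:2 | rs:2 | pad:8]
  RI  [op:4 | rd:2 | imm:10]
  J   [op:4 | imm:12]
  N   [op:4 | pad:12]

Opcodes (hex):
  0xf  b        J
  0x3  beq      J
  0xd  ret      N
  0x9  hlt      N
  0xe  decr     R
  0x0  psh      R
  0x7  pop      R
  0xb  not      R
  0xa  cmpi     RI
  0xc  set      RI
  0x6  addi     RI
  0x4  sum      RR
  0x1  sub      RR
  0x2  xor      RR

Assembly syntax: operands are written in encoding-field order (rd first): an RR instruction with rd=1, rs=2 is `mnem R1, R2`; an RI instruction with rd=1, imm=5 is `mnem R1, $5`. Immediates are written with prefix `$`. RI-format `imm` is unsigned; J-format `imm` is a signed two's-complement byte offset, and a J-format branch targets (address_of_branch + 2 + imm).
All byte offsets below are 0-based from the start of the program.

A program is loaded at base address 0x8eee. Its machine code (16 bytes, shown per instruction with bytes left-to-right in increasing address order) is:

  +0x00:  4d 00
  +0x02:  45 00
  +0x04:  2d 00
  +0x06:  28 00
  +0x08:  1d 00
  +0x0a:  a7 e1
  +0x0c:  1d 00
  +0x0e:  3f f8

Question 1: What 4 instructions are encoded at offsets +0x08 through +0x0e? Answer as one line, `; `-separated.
sub R3, R1; cmpi R1, $993; sub R3, R1; beq $-8

+0x08: 1d 00 ⇒ word 0x1d00 (big)
  top 4b → 0x1 → sub [RR]
  rd@[11:10]=0x3 ⇒ R3
  rs@[9:8]=0x1 ⇒ R1
+0x0a: a7 e1 ⇒ word 0xa7e1 (big)
  top 4b → 0xa → cmpi [RI]
  rd@[11:10]=0x1 ⇒ R1
  imm@[9:0]=0x3e1 ⇒ $993
+0x0c: 1d 00 ⇒ word 0x1d00 (big)
  top 4b → 0x1 → sub [RR]
  rd@[11:10]=0x3 ⇒ R3
  rs@[9:8]=0x1 ⇒ R1
+0x0e: 3f f8 ⇒ word 0x3ff8 (big)
  top 4b → 0x3 → beq [J]
  imm@[11:0]=0xff8 (s12→-8) ⇒ $-8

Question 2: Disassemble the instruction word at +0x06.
@+06  big-endian(28 00) = 0x2800
  opcode bits[15:12]=0x2: xor/RR
  rd@[11:10]=0x2 ⇒ R2
  rs@[9:8]=0x0 ⇒ R0

xor R2, R0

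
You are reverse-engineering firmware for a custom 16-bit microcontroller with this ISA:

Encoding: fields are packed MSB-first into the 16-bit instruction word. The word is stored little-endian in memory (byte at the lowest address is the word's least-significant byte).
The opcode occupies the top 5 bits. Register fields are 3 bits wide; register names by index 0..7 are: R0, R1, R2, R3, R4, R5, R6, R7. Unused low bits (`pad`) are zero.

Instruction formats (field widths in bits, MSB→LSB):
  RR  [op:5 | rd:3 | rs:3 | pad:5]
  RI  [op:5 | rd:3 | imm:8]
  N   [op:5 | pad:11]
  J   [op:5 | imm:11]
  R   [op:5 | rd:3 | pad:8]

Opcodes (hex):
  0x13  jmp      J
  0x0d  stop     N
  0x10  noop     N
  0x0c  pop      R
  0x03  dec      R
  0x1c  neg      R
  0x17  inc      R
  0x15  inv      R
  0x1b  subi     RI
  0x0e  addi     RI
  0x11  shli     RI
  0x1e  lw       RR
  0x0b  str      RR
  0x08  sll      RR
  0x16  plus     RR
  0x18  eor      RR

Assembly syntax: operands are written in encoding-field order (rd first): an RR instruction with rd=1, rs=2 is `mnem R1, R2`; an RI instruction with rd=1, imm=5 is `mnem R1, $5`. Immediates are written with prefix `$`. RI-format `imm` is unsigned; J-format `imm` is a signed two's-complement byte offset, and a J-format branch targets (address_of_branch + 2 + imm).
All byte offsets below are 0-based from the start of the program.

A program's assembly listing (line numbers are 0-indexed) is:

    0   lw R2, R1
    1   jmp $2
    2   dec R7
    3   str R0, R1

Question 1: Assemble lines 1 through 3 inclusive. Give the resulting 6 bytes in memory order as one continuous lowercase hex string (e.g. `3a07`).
0298001f2058

1. jmp fields op=0x13:5|imm=2:11 → word 9802h → 02 98
2. dec fields op=0x3:5|rd=7:3|pad=0:8 → word 1f00h → 00 1f
3. str fields op=0xb:5|rd=0:3|rs=1:3|pad=0:5 → word 5820h → 20 58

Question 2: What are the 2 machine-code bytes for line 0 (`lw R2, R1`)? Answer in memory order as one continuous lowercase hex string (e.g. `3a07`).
20f2

line 0 (lw): pack op=0x1e:5|rd=2:3|rs=1:3|pad=0:5 = 0xf220; little→ 20 f2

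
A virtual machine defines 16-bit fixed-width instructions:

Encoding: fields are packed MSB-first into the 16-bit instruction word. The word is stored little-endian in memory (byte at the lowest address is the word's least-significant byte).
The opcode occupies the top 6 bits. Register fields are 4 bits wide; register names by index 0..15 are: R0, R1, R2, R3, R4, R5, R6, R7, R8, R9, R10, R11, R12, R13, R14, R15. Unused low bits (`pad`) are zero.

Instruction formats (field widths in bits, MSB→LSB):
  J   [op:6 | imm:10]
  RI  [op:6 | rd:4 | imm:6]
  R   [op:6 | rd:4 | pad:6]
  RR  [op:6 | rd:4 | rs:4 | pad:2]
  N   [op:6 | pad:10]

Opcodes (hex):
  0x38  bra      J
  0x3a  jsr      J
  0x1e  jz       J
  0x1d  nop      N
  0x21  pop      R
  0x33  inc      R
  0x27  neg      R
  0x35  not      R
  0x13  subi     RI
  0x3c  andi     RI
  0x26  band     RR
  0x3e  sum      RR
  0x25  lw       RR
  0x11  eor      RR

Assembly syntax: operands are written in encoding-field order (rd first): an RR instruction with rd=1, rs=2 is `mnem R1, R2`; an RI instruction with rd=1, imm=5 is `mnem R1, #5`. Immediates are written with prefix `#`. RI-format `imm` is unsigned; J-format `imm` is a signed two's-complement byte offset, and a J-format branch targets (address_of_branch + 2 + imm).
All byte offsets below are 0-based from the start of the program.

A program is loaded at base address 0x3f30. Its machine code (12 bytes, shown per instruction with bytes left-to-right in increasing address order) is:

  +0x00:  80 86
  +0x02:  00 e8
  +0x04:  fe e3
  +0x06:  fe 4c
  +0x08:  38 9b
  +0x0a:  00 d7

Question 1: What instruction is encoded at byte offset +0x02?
jsr #0

+0x02: 00 e8 ⇒ word 0xe800 (little)
  opcode bits[15:10]=0x3a: jsr/J
  imm: (w>>0)&0x3ff=0x0 → #0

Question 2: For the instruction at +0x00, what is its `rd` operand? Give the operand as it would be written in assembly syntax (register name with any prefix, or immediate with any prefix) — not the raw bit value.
R10

[00] 80 86 → 0x8680
  op=0x8680>>10=0x21 ⇒ pop (R)
  rd: (w>>6)&0xf=0xa → R10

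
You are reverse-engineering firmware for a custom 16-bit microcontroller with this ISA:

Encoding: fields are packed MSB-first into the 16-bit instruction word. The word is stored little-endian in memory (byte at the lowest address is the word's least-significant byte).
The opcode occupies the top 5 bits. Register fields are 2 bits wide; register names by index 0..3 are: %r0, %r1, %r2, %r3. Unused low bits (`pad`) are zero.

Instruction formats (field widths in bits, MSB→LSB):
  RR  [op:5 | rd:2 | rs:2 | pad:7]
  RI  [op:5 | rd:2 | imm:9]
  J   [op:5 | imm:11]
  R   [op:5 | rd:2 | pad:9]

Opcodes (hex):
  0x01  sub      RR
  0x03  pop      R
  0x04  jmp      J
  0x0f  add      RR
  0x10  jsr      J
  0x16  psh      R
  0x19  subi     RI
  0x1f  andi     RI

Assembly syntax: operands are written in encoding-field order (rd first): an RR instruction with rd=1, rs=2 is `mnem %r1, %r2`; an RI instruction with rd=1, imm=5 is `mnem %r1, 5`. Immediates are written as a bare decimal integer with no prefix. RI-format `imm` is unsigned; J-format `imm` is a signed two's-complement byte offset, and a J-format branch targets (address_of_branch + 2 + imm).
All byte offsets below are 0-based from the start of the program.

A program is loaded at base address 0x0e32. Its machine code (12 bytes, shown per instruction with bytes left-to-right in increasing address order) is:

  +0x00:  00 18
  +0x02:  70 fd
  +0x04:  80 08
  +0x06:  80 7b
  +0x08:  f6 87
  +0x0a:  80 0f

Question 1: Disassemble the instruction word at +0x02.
andi %r2, 368

+0x02: 70 fd ⇒ word 0xfd70 (little)
  opcode bits[15:11]=0x1f: andi/RI
  rd@[10:9]=0x2 ⇒ %r2
  imm@[8:0]=0x170 ⇒ 368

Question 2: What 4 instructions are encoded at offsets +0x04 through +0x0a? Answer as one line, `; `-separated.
sub %r0, %r1; add %r1, %r3; jsr -10; sub %r3, %r3

+0x04: 80 08 ⇒ word 0x0880 (little)
  top 5b → 0x1 → sub [RR]
  rd@[10:9]=0x0 ⇒ %r0
  rs@[8:7]=0x1 ⇒ %r1
+0x06: 80 7b ⇒ word 0x7b80 (little)
  top 5b → 0xf → add [RR]
  rd@[10:9]=0x1 ⇒ %r1
  rs@[8:7]=0x3 ⇒ %r3
+0x08: f6 87 ⇒ word 0x87f6 (little)
  top 5b → 0x10 → jsr [J]
  imm@[10:0]=0x7f6 (s11→-10) ⇒ -10
+0x0a: 80 0f ⇒ word 0x0f80 (little)
  top 5b → 0x1 → sub [RR]
  rd@[10:9]=0x3 ⇒ %r3
  rs@[8:7]=0x3 ⇒ %r3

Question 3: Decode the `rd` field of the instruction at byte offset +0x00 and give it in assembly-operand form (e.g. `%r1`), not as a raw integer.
+0x00: 00 18 ⇒ word 0x1800 (little)
  op=0x1800>>11=0x3 ⇒ pop (R)
  rd@[10:9]=0x0 ⇒ %r0

%r0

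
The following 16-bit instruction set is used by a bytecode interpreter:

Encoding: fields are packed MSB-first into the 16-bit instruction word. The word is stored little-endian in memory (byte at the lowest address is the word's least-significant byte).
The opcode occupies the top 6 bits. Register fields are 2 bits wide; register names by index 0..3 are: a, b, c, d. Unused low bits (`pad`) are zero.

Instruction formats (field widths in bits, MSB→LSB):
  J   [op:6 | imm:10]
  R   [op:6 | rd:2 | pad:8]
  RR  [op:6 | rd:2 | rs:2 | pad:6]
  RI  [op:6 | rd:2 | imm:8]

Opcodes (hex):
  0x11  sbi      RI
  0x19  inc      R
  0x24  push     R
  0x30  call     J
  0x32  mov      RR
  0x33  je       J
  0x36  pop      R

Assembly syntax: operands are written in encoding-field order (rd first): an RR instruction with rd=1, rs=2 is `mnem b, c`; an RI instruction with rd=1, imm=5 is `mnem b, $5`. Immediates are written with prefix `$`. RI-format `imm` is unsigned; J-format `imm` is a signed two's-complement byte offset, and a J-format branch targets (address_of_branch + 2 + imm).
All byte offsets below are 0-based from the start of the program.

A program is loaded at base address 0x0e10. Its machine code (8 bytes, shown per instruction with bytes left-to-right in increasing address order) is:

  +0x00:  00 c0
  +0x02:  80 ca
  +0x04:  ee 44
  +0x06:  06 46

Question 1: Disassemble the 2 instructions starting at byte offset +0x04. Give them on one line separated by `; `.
sbi a, $238; sbi c, $6

+0x04: ee 44 ⇒ word 0x44ee (little)
  top 6b → 0x11 → sbi [RI]
  [9:8] rd=0 = a
  [7:0] imm=238 = $238
+0x06: 06 46 ⇒ word 0x4606 (little)
  top 6b → 0x11 → sbi [RI]
  [9:8] rd=2 = c
  [7:0] imm=6 = $6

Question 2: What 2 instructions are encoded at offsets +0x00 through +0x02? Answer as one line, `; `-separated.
call $0; mov c, c

+0x00: 00 c0 ⇒ word 0xc000 (little)
  opcode bits[15:10]=0x30: call/J
  [9:0] imm=0 = $0
+0x02: 80 ca ⇒ word 0xca80 (little)
  opcode bits[15:10]=0x32: mov/RR
  [9:8] rd=2 = c
  [7:6] rs=2 = c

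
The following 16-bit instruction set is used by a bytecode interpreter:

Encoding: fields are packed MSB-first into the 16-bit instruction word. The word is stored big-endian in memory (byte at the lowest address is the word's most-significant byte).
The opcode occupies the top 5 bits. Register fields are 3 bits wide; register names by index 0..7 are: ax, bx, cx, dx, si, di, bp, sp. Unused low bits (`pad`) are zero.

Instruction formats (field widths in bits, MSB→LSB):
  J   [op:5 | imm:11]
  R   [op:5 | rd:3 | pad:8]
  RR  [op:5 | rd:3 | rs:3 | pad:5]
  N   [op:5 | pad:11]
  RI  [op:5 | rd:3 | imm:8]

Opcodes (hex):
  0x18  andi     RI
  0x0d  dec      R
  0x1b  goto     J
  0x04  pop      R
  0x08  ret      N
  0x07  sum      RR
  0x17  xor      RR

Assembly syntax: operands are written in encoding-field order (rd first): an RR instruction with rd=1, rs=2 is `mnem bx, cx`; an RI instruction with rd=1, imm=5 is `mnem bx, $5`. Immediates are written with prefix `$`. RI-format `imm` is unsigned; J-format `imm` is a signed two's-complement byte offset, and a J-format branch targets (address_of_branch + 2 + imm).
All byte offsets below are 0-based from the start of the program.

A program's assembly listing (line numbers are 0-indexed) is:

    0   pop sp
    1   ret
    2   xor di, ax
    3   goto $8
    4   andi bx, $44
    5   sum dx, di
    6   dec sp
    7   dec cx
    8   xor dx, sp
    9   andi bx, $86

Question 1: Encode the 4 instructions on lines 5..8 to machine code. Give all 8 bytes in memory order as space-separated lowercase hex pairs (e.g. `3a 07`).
3b a0 6f 00 6a 00 bb e0

L5: sum op=0x7:5|rd=3:3|rs=5:3|pad=0:5 ⇒ 0x3ba0 ⇒ big 3b a0
L6: dec op=0xd:5|rd=7:3|pad=0:8 ⇒ 0x6f00 ⇒ big 6f 00
L7: dec op=0xd:5|rd=2:3|pad=0:8 ⇒ 0x6a00 ⇒ big 6a 00
L8: xor op=0x17:5|rd=3:3|rs=7:3|pad=0:5 ⇒ 0xbbe0 ⇒ big bb e0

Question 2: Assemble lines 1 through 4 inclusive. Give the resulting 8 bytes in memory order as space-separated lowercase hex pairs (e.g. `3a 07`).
40 00 bd 00 d8 08 c1 2c

line 1 (ret): pack op=0x8:5|pad=0:11 = 0x4000; big→ 40 00
line 2 (xor): pack op=0x17:5|rd=5:3|rs=0:3|pad=0:5 = 0xbd00; big→ bd 00
line 3 (goto): pack op=0x1b:5|imm=8:11 = 0xd808; big→ d8 08
line 4 (andi): pack op=0x18:5|rd=1:3|imm=44:8 = 0xc12c; big→ c1 2c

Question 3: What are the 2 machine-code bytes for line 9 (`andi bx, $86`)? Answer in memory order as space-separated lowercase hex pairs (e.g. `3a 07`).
c1 56

L9: andi op=0x18:5|rd=1:3|imm=86:8 ⇒ 0xc156 ⇒ big c1 56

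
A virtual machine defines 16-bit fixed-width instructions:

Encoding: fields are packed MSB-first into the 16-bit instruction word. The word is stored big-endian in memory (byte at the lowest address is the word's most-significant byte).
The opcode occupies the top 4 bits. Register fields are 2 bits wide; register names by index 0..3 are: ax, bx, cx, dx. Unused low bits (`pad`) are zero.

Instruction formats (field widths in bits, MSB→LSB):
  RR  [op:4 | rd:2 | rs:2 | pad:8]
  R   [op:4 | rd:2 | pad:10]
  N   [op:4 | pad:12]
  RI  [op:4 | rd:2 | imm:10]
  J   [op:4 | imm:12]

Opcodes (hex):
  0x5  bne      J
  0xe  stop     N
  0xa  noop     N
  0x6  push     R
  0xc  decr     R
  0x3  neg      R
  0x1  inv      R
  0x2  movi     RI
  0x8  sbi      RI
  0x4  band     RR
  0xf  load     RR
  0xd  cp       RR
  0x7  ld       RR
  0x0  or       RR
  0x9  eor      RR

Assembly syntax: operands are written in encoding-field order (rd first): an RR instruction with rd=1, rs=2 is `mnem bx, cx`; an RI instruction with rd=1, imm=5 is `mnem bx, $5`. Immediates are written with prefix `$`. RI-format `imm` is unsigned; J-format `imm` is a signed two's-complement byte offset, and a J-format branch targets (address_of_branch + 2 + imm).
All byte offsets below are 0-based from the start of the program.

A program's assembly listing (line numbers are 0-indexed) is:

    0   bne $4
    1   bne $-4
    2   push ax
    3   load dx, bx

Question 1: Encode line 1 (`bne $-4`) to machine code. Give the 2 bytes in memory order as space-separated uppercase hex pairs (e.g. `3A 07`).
5F FC

L1: bne op=0x5:4|imm=-4:12 ⇒ 0x5ffc ⇒ big 5f fc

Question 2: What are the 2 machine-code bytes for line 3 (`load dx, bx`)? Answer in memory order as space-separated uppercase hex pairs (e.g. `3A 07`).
3. load fields op=0xf:4|rd=3:2|rs=1:2|pad=0:8 → word fd00h → fd 00

FD 00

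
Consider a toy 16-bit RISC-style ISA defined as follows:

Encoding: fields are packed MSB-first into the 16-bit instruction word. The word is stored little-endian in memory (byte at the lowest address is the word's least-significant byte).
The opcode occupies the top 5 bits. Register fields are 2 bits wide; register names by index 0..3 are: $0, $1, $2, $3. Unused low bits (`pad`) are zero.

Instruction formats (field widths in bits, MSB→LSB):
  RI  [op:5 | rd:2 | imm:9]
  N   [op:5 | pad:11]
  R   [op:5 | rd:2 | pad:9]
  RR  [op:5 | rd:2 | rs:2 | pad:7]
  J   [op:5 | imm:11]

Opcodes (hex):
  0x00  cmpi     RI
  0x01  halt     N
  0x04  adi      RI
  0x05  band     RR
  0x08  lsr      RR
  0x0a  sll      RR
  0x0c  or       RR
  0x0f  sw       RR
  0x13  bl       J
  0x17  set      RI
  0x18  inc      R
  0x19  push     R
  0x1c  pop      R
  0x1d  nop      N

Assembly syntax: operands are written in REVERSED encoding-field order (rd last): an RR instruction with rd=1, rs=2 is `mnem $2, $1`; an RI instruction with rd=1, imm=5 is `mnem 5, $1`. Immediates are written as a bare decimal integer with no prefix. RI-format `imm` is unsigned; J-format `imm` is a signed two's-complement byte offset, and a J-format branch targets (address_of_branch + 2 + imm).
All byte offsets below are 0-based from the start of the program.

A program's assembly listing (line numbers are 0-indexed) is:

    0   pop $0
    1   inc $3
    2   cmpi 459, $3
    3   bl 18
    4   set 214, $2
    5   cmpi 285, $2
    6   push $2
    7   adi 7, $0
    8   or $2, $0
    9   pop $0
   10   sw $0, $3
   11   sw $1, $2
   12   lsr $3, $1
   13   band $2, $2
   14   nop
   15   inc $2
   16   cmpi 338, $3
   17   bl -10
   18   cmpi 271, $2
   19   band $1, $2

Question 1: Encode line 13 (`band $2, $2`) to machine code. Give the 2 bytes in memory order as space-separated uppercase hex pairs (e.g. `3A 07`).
L13: band op=0x5:5|rd=2:2|rs=2:2|pad=0:7 ⇒ 0x2d00 ⇒ little 00 2d

00 2D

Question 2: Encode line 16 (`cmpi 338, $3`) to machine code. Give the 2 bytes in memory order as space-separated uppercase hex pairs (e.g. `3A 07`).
L16: cmpi op=0x0:5|rd=3:2|imm=338:9 ⇒ 0x0752 ⇒ little 52 07

52 07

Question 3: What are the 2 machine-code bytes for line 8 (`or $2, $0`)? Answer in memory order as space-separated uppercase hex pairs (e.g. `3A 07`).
line 8 (or): pack op=0xc:5|rd=0:2|rs=2:2|pad=0:7 = 0x6100; little→ 00 61

00 61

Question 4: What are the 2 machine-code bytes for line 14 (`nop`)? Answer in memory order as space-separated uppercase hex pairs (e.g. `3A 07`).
00 E8

L14: nop op=0x1d:5|pad=0:11 ⇒ 0xe800 ⇒ little 00 e8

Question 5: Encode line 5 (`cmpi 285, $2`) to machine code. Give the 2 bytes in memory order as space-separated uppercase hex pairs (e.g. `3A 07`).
L5: cmpi op=0x0:5|rd=2:2|imm=285:9 ⇒ 0x051d ⇒ little 1d 05

1D 05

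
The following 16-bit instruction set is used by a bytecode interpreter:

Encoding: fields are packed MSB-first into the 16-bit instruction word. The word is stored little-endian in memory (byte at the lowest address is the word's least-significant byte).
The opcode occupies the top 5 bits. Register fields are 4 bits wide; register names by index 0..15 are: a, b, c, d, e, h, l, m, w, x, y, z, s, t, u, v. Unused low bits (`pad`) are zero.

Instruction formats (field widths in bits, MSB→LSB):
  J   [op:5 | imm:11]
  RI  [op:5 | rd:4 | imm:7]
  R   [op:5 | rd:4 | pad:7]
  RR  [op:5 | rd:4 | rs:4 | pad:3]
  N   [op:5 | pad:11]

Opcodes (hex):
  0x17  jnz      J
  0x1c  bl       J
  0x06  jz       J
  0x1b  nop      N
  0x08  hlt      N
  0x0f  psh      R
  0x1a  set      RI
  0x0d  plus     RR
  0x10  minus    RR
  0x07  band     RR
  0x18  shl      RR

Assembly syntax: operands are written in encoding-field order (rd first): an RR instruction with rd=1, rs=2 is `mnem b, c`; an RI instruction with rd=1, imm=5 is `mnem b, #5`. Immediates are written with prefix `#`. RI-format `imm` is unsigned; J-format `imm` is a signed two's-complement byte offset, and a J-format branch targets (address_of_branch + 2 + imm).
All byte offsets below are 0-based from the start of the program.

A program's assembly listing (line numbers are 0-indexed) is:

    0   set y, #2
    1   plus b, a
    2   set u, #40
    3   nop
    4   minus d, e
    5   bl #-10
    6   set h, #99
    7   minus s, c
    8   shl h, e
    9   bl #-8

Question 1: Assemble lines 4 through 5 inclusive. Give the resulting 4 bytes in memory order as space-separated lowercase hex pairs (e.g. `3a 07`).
L4: minus op=0x10:5|rd=3:4|rs=4:4|pad=0:3 ⇒ 0x81a0 ⇒ little a0 81
L5: bl op=0x1c:5|imm=-10:11 ⇒ 0xe7f6 ⇒ little f6 e7

a0 81 f6 e7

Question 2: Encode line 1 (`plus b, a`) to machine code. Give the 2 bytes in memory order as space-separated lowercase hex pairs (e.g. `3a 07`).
L1: plus op=0xd:5|rd=1:4|rs=0:4|pad=0:3 ⇒ 0x6880 ⇒ little 80 68

80 68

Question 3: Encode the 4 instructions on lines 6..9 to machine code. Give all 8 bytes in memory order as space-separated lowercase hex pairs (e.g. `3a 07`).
6. set fields op=0x1a:5|rd=5:4|imm=99:7 → word d2e3h → e3 d2
7. minus fields op=0x10:5|rd=12:4|rs=2:4|pad=0:3 → word 8610h → 10 86
8. shl fields op=0x18:5|rd=5:4|rs=4:4|pad=0:3 → word c2a0h → a0 c2
9. bl fields op=0x1c:5|imm=-8:11 → word e7f8h → f8 e7

e3 d2 10 86 a0 c2 f8 e7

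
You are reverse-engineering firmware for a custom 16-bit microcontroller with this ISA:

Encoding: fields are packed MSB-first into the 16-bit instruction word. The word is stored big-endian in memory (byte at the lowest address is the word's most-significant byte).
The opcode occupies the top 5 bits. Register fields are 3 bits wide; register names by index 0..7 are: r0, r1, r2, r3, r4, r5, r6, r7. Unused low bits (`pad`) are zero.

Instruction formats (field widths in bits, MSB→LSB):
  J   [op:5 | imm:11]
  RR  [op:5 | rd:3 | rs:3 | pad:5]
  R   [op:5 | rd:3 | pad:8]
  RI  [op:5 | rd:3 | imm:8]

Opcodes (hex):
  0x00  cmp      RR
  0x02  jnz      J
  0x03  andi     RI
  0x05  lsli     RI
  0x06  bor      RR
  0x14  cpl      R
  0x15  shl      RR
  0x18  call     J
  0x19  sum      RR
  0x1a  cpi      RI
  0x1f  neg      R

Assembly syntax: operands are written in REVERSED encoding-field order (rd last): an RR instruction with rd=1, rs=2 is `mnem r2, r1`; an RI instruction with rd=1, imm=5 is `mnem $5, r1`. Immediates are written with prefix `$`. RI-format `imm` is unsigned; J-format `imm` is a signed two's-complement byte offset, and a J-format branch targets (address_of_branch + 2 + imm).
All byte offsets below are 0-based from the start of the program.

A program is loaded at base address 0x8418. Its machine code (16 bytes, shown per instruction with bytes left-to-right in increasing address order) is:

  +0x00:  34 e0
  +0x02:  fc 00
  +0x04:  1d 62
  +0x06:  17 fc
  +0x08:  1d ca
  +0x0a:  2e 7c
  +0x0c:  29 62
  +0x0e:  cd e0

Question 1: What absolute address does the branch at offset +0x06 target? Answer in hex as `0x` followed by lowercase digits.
0x841c

@+06  big-endian(17 fc) = 0x17fc
  opcode bits[15:11]=0x2: jnz/J
  [10:0] imm=2044 (s11→-4) = $-4
  target = base 0x8418 + off 0x06 + 2 + imm -4 = 0x841c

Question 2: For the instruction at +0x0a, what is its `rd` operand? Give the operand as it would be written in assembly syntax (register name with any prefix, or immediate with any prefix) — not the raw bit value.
+0x0a: 2e 7c ⇒ word 0x2e7c (big)
  opcode bits[15:11]=0x5: lsli/RI
  [10:8] rd=6 = r6
  [7:0] imm=124 = $124

r6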